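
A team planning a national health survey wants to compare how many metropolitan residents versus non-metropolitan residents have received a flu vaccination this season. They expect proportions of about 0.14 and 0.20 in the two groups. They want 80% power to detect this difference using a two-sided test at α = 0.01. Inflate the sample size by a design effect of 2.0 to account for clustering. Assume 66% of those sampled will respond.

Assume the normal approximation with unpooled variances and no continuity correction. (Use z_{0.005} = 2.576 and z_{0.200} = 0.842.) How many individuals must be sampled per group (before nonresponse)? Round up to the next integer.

n = (z_{α/2} + z_β)² · [p₁(1−p₁) + p₂(1−p₂)] / (p₁ − p₂)²
  = (2.576 + 0.842)² · (0.14·0.86 + 0.20·0.80) / (-0.06)²
  = (3.418)² · (0.1204 + 0.1600) / 0.0036
  = 11.6827 · 0.2804 / 0.0036
  = 909.95
Design effect: 2.0 × 909.95 = 1819.91.
Adjust for 66% response: 1819.91 / 0.66 = 2757.44.
Round up → n = 2758 per group.

n = 2758 per group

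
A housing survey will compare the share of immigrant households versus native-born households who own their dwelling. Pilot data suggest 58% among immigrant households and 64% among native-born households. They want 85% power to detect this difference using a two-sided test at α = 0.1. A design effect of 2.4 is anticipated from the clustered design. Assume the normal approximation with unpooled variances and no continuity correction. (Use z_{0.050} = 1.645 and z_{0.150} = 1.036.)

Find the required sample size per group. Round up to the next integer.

n = 2272 per group

n = (z_{α/2} + z_β)² · [p₁(1−p₁) + p₂(1−p₂)] / (p₁ − p₂)²
  = (1.645 + 1.036)² · (0.58·0.42 + 0.64·0.36) / (-0.06)²
  = (2.681)² · (0.2436 + 0.2304) / 0.0036
  = 7.1878 · 0.4740 / 0.0036
  = 946.39
Design effect: 2.4 × 946.39 = 2271.33.
Round up → n = 2272 per group.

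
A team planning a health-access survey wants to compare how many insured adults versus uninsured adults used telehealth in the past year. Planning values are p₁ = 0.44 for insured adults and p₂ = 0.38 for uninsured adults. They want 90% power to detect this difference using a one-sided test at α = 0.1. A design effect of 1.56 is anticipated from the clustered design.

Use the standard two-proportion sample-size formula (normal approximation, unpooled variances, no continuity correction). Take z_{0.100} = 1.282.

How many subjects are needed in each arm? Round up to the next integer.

n = (z_α + z_β)² · [p₁(1−p₁) + p₂(1−p₂)] / (p₁ − p₂)²
  = (1.282 + 1.282)² · (0.44·0.56 + 0.38·0.62) / (0.06)²
  = (2.564)² · (0.2464 + 0.2356) / 0.0036
  = 6.5741 · 0.4820 / 0.0036
  = 880.20
Design effect: 1.56 × 880.20 = 1373.11.
Round up → n = 1374 per group.

n = 1374 per group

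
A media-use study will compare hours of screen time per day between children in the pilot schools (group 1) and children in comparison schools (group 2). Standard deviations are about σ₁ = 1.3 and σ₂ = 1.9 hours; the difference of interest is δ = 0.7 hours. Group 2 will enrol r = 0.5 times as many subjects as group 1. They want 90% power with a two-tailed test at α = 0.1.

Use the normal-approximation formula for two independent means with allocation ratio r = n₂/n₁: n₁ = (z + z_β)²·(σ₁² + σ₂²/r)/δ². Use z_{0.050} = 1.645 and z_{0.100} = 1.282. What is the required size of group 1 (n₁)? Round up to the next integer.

n₁ = (z_{α/2} + z_β)² · (σ₁² + σ₂²/r) / δ²
   = (1.645 + 1.282)² · (1.3² + 1.9²/0.5) / 0.7²
   = 8.5673 · (1.69 + 7.22) / 0.49
   = 8.5673 · 8.91 / 0.49
   = 155.79
Round up → n₁ = 156; n₂ = r·n₁ = 0.5 × 156 = 78.

n₁ = 156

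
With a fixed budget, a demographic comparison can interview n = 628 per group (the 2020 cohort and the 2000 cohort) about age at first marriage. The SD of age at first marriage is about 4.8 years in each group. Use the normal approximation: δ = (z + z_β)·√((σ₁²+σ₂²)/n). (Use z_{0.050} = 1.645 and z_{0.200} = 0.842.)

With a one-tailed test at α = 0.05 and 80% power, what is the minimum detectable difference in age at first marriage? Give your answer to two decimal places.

Minimum detectable difference ≈ 0.67 years

δ = (z_α + z_β) · √((σ₁²+σ₂²)/n)
  = (1.645 + 0.842) · √(46.08/628)
  = 2.487 · √0.07338
  = 2.487 · 0.2709
  = 0.6737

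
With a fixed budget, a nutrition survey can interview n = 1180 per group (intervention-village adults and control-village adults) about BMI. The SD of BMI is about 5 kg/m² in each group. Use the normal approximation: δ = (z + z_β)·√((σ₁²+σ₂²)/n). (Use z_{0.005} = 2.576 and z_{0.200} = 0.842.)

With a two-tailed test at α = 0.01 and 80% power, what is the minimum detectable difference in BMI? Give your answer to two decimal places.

δ = (z_{α/2} + z_β) · √((σ₁²+σ₂²)/n)
  = (2.576 + 0.842) · √(50/1180)
  = 3.418 · √0.04237
  = 3.418 · 0.2058
  = 0.7036

Minimum detectable difference ≈ 0.70 kg/m²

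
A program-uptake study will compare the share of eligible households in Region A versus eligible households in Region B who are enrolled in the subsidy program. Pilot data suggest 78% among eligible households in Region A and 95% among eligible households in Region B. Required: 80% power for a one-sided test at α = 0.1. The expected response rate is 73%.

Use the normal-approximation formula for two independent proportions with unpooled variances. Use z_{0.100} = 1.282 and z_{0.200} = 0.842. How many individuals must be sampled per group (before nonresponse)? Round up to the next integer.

n = 47 per group

n = (z_α + z_β)² · [p₁(1−p₁) + p₂(1−p₂)] / (p₁ − p₂)²
  = (1.282 + 0.842)² · (0.78·0.22 + 0.95·0.05) / (-0.17)²
  = (2.124)² · (0.1716 + 0.0475) / 0.0289
  = 4.5114 · 0.2191 / 0.0289
  = 34.20
Adjust for 73% response: 34.20 / 0.73 = 46.85.
Round up → n = 47 per group.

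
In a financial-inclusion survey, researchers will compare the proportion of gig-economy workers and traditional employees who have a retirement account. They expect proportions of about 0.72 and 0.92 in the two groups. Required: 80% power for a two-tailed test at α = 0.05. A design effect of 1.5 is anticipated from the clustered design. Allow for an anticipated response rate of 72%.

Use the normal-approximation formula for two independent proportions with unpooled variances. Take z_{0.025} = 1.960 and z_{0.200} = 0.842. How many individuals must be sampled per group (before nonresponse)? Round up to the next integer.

n = (z_{α/2} + z_β)² · [p₁(1−p₁) + p₂(1−p₂)] / (p₁ − p₂)²
  = (1.960 + 0.842)² · (0.72·0.28 + 0.92·0.08) / (-0.20)²
  = (2.802)² · (0.2016 + 0.0736) / 0.0400
  = 7.8512 · 0.2752 / 0.0400
  = 54.02
Design effect: 1.5 × 54.02 = 81.02.
Adjust for 72% response: 81.02 / 0.72 = 112.53.
Round up → n = 113 per group.

n = 113 per group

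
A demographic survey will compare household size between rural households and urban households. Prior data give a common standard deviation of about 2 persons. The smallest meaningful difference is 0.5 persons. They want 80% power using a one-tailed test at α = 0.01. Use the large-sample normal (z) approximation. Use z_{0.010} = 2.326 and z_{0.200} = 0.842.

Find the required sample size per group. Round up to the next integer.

n = (z_α + z_β)² · (σ₁² + σ₂²) / δ²
  = (2.326 + 0.842)² · (2·2² = 8) / 0.5²
  = 10.0362 · 8 / 0.25
  = 321.16
Round up → n = 322 per group.

n = 322 per group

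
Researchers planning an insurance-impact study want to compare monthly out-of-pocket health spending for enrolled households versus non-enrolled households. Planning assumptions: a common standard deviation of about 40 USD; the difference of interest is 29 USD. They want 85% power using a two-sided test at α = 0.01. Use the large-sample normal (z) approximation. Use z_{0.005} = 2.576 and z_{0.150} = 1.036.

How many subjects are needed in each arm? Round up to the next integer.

n = 50 per group

n = (z_{α/2} + z_β)² · (σ₁² + σ₂²) / δ²
  = (2.576 + 1.036)² · (2·40² = 3200) / 29²
  = 13.0465 · 3200 / 841
  = 49.64
Round up → n = 50 per group.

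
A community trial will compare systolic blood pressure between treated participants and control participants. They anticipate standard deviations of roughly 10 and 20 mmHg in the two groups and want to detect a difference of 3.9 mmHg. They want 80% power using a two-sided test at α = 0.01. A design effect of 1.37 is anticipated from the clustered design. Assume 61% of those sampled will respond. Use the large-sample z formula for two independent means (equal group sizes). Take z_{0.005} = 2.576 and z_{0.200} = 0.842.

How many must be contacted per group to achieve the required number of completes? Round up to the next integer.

n = 863 per group

n = (z_{α/2} + z_β)² · (σ₁² + σ₂²) / δ²
  = (2.576 + 0.842)² · (10² + 20² = 500) / 3.9²
  = 11.6827 · 500 / 15.21
  = 384.05
Design effect: 1.37 × 384.05 = 526.15.
Adjust for 61% response: 526.15 / 0.61 = 862.53.
Round up → n = 863 per group.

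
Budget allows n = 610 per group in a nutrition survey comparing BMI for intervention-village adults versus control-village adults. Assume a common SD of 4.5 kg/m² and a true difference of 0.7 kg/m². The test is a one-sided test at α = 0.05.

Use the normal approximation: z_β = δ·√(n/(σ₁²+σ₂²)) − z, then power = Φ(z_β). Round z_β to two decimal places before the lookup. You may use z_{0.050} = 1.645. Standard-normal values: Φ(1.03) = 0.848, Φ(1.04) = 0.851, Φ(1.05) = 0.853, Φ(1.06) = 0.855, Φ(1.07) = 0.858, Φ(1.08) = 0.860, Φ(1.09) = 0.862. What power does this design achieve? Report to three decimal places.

z_β = δ·√(n/(σ₁²+σ₂²)) − z_α
    = 0.7 · √(610/40.5) − 1.645
    = 0.7 · 3.88094 − 1.645
    = 2.7167 − 1.645 = 1.0717 → 1.07
Power = Φ(1.07) = 0.858.

Power ≈ 0.858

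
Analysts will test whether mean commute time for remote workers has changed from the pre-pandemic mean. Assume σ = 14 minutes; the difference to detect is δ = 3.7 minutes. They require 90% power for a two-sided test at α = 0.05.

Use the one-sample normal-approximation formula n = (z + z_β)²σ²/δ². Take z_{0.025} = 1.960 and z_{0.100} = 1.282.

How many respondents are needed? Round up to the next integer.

n = 151

n = (z_{α/2} + z_β)² · σ² / δ²
  = (1.960 + 1.282)² · 14² / 3.7²
  = 10.5106 · 196 / 13.69
  = 150.48
Round up → n = 151.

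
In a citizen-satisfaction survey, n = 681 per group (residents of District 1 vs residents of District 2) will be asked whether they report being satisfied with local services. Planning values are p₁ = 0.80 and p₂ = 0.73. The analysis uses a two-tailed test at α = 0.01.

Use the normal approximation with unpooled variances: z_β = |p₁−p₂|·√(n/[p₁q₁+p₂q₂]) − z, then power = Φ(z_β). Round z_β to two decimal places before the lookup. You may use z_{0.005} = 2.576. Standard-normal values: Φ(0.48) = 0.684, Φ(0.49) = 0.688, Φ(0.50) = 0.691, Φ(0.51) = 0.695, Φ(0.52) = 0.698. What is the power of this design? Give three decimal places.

Power ≈ 0.684

z_β = |p₁−p₂|·√(n/[p₁q₁+p₂q₂]) − z_{α/2}
    = 0.07 · √(681/0.3571) − 2.576
    = 0.07 · 43.6695 − 2.576
    = 3.0569 − 2.576 = 0.4809 → 0.48
Power = Φ(0.48) = 0.684.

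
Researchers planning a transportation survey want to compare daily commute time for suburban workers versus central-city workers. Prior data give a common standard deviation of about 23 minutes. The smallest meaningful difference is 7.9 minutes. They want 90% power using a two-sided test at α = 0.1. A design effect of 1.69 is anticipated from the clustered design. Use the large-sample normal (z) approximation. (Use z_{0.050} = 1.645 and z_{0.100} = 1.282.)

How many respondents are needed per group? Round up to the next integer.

n = 246 per group

n = (z_{α/2} + z_β)² · (σ₁² + σ₂²) / δ²
  = (1.645 + 1.282)² · (2·23² = 1058) / 7.9²
  = 8.5673 · 1058 / 62.41
  = 145.24
Design effect: 1.69 × 145.24 = 245.45.
Round up → n = 246 per group.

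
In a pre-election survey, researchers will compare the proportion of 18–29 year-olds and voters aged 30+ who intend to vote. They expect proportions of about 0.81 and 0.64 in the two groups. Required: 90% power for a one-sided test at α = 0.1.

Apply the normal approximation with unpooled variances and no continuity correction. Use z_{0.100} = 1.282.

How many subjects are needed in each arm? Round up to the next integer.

n = 88 per group

n = (z_α + z_β)² · [p₁(1−p₁) + p₂(1−p₂)] / (p₁ − p₂)²
  = (1.282 + 1.282)² · (0.81·0.19 + 0.64·0.36) / (0.17)²
  = (2.564)² · (0.1539 + 0.2304) / 0.0289
  = 6.5741 · 0.3843 / 0.0289
  = 87.42
Round up → n = 88 per group.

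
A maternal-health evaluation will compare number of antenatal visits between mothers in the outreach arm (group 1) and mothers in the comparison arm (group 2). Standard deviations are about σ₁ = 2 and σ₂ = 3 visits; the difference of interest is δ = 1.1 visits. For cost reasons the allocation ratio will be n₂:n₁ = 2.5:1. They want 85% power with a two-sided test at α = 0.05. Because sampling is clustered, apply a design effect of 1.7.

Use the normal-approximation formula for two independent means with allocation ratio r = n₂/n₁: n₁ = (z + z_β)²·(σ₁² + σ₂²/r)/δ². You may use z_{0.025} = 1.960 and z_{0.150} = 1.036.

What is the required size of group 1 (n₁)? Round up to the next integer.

n₁ = (z_{α/2} + z_β)² · (σ₁² + σ₂²/r) / δ²
   = (1.960 + 1.036)² · (2² + 3²/2.5) / 1.1²
   = 8.9760 · (4 + 3.6) / 1.21
   = 8.9760 · 7.6 / 1.21
   = 56.38
Design effect: 1.7 × 56.38 = 95.84.
Round up → n₁ = 96; n₂ = r·n₁ = 2.5 × 96 = 240.

n₁ = 96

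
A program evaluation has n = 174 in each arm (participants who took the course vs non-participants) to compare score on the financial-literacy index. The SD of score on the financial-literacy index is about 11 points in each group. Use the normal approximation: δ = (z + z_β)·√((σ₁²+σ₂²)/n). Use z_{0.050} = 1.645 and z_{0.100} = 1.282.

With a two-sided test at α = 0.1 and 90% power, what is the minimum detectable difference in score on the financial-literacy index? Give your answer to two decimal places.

δ = (z_{α/2} + z_β) · √((σ₁²+σ₂²)/n)
  = (1.645 + 1.282) · √(242/174)
  = 2.927 · √1.3908
  = 2.927 · 1.1793
  = 3.4519

Minimum detectable difference ≈ 3.45 points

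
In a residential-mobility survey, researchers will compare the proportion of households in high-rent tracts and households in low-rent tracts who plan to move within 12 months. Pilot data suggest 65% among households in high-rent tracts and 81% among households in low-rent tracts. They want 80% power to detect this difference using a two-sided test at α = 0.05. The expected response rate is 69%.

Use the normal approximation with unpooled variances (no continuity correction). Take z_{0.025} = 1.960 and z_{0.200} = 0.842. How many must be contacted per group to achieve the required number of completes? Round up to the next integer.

n = 170 per group

n = (z_{α/2} + z_β)² · [p₁(1−p₁) + p₂(1−p₂)] / (p₁ − p₂)²
  = (1.960 + 0.842)² · (0.65·0.35 + 0.81·0.19) / (-0.16)²
  = (2.802)² · (0.2275 + 0.1539) / 0.0256
  = 7.8512 · 0.3814 / 0.0256
  = 116.97
Adjust for 69% response: 116.97 / 0.69 = 169.52.
Round up → n = 170 per group.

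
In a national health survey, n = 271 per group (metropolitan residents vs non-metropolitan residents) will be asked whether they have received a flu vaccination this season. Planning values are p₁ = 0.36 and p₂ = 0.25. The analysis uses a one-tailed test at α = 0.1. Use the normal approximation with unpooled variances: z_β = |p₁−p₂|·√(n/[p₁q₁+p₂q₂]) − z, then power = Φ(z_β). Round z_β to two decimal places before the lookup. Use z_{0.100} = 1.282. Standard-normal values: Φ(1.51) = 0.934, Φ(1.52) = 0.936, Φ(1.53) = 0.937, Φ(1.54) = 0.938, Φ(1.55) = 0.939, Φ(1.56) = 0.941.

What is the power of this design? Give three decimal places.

Power ≈ 0.936

z_β = |p₁−p₂|·√(n/[p₁q₁+p₂q₂]) − z_α
    = 0.11 · √(271/0.4179) − 1.282
    = 0.11 · 25.4653 − 1.282
    = 2.8012 − 1.282 = 1.5192 → 1.52
Power = Φ(1.52) = 0.936.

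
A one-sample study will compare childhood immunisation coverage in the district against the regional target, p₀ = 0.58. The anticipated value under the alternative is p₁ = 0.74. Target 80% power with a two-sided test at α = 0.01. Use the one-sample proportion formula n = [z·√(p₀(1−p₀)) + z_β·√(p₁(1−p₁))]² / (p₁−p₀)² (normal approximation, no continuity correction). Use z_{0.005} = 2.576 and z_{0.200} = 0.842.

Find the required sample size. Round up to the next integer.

n = 106

n = [z_{α/2}·√(p₀q₀) + z_β·√(p₁q₁)]² / (p₁ − p₀)²
  = [2.576·√(0.58·0.42) + 0.842·√(0.74·0.26)]² / (0.16)²
  = [2.576·0.4936 + 0.842·0.4386]² / 0.0256
  = [1.6407]² / 0.0256
  = 105.16
Round up → n = 106.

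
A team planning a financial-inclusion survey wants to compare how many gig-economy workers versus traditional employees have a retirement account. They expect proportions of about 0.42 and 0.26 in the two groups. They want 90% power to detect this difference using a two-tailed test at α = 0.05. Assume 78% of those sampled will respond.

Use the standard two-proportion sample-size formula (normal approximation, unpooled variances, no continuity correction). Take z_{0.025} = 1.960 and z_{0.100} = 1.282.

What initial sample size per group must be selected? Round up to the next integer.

n = 230 per group

n = (z_{α/2} + z_β)² · [p₁(1−p₁) + p₂(1−p₂)] / (p₁ − p₂)²
  = (1.960 + 1.282)² · (0.42·0.58 + 0.26·0.74) / (0.16)²
  = (3.242)² · (0.2436 + 0.1924) / 0.0256
  = 10.5106 · 0.4360 / 0.0256
  = 179.01
Adjust for 78% response: 179.01 / 0.78 = 229.50.
Round up → n = 230 per group.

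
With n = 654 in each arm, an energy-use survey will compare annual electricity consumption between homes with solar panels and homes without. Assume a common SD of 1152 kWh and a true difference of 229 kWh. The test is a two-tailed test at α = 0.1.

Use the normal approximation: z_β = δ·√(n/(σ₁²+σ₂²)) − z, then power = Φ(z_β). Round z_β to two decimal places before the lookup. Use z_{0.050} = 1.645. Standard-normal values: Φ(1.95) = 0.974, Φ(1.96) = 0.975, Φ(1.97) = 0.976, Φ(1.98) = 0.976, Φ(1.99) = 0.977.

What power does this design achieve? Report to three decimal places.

z_β = δ·√(n/(σ₁²+σ₂²)) − z_{α/2}
    = 229 · √(654/2654208) − 1.645
    = 229 · 0.01570 − 1.645
    = 3.5947 − 1.645 = 1.9497 → 1.95
Power = Φ(1.95) = 0.974.

Power ≈ 0.974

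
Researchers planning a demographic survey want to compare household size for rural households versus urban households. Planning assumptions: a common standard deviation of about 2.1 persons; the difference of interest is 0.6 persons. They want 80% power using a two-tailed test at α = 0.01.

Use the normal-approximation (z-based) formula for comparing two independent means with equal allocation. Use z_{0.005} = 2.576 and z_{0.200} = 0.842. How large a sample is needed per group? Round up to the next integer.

n = 287 per group

n = (z_{α/2} + z_β)² · (σ₁² + σ₂²) / δ²
  = (2.576 + 0.842)² · (2·2.1² = 8.82) / 0.6²
  = 11.6827 · 8.82 / 0.36
  = 286.23
Round up → n = 287 per group.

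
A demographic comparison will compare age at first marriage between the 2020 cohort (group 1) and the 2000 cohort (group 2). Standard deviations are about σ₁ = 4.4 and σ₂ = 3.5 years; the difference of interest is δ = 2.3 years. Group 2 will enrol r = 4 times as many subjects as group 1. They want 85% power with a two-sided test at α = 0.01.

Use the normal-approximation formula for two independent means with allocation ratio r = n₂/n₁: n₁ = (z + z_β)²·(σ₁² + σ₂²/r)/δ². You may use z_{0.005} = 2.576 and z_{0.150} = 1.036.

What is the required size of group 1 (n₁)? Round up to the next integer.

n₁ = 56

n₁ = (z_{α/2} + z_β)² · (σ₁² + σ₂²/r) / δ²
   = (2.576 + 1.036)² · (4.4² + 3.5²/4) / 2.3²
   = 13.0465 · (19.36 + 3.0625) / 5.29
   = 13.0465 · 22.4225 / 5.29
   = 55.30
Round up → n₁ = 56; n₂ = r·n₁ = 4 × 56 = 224.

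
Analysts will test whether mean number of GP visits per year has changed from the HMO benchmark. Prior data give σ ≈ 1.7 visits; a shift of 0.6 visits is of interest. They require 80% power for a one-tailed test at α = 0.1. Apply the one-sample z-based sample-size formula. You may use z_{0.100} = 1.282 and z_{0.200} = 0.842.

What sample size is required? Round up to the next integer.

n = (z_α + z_β)² · σ² / δ²
  = (1.282 + 0.842)² · 1.7² / 0.6²
  = 4.5114 · 2.89 / 0.36
  = 36.22
Round up → n = 37.

n = 37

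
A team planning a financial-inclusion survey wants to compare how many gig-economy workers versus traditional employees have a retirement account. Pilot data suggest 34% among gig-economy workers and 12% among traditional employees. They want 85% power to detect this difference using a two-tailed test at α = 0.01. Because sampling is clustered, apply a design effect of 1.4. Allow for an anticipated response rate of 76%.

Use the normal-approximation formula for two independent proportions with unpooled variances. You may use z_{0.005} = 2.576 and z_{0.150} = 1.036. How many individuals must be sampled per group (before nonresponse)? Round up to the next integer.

n = (z_{α/2} + z_β)² · [p₁(1−p₁) + p₂(1−p₂)] / (p₁ − p₂)²
  = (2.576 + 1.036)² · (0.34·0.66 + 0.12·0.88) / (0.22)²
  = (3.612)² · (0.2244 + 0.1056) / 0.0484
  = 13.0465 · 0.3300 / 0.0484
  = 88.95
Design effect: 1.4 × 88.95 = 124.54.
Adjust for 76% response: 124.54 / 0.76 = 163.86.
Round up → n = 164 per group.

n = 164 per group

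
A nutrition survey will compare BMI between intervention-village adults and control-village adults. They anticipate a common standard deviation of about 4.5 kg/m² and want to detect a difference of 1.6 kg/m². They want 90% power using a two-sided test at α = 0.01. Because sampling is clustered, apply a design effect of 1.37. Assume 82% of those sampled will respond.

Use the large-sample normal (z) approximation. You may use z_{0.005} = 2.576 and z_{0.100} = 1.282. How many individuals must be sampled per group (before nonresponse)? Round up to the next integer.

n = 394 per group

n = (z_{α/2} + z_β)² · (σ₁² + σ₂²) / δ²
  = (2.576 + 1.282)² · (2·4.5² = 40.5) / 1.6²
  = 14.8842 · 40.5 / 2.56
  = 235.47
Design effect: 1.37 × 235.47 = 322.60.
Adjust for 82% response: 322.60 / 0.82 = 393.41.
Round up → n = 394 per group.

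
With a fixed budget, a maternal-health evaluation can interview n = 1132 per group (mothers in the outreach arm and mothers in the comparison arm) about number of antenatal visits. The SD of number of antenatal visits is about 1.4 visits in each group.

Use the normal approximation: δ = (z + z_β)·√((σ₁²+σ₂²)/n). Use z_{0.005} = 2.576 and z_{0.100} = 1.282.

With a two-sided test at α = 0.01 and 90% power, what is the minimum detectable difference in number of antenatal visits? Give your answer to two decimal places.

Minimum detectable difference ≈ 0.23 visits

δ = (z_{α/2} + z_β) · √((σ₁²+σ₂²)/n)
  = (2.576 + 1.282) · √(3.92/1132)
  = 3.858 · √0.00346
  = 3.858 · 0.0588
  = 0.2270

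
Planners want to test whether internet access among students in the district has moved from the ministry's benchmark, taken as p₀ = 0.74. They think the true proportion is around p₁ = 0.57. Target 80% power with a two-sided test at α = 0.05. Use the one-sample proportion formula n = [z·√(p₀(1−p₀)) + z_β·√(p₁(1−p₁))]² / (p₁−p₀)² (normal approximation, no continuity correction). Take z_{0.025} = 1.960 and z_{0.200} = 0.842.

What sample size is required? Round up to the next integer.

n = [z_{α/2}·√(p₀q₀) + z_β·√(p₁q₁)]² / (p₁ − p₀)²
  = [1.960·√(0.74·0.26) + 0.842·√(0.57·0.43)]² / (-0.17)²
  = [1.960·0.4386 + 0.842·0.4951]² / 0.0289
  = [1.2766]² / 0.0289
  = 56.39
Round up → n = 57.

n = 57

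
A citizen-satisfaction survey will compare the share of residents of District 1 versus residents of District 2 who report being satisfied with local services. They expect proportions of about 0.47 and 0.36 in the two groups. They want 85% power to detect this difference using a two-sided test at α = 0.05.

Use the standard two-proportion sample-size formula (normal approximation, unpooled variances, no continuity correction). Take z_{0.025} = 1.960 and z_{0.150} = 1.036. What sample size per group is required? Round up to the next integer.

n = 356 per group

n = (z_{α/2} + z_β)² · [p₁(1−p₁) + p₂(1−p₂)] / (p₁ − p₂)²
  = (1.960 + 1.036)² · (0.47·0.53 + 0.36·0.64) / (0.11)²
  = (2.996)² · (0.2491 + 0.2304) / 0.0121
  = 8.9760 · 0.4795 / 0.0121
  = 355.70
Round up → n = 356 per group.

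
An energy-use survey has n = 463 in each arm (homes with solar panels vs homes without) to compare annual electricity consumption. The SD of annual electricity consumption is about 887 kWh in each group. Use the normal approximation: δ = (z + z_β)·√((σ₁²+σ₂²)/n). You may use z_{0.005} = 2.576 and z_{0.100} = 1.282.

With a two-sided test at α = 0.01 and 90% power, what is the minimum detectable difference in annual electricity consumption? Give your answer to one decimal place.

δ = (z_{α/2} + z_β) · √((σ₁²+σ₂²)/n)
  = (2.576 + 1.282) · √(1573538/463)
  = 3.858 · √3398.6
  = 3.858 · 58.2973
  = 224.9108

Minimum detectable difference ≈ 224.9 kWh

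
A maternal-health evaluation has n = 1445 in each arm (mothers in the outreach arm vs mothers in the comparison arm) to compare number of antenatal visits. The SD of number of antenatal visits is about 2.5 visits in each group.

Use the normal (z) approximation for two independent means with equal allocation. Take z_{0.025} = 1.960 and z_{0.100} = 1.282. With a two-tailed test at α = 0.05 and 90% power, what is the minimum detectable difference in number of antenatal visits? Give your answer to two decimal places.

Minimum detectable difference ≈ 0.30 visits

δ = (z_{α/2} + z_β) · √((σ₁²+σ₂²)/n)
  = (1.960 + 1.282) · √(12.5/1445)
  = 3.242 · √0.00865
  = 3.242 · 0.0930
  = 0.3015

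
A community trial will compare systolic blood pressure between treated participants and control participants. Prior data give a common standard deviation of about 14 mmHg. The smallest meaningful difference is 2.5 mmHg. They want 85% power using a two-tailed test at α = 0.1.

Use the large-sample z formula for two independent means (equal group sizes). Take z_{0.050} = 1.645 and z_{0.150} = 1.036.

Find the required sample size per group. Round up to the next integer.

n = (z_{α/2} + z_β)² · (σ₁² + σ₂²) / δ²
  = (1.645 + 1.036)² · (2·14² = 392) / 2.5²
  = 7.1878 · 392 / 6.25
  = 450.82
Round up → n = 451 per group.

n = 451 per group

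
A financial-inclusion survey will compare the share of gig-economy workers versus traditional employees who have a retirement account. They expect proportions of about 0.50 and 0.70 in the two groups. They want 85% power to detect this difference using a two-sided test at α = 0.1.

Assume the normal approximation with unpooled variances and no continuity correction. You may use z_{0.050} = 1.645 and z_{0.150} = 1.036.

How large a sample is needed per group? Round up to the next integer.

n = 83 per group

n = (z_{α/2} + z_β)² · [p₁(1−p₁) + p₂(1−p₂)] / (p₁ − p₂)²
  = (1.645 + 1.036)² · (0.50·0.50 + 0.70·0.30) / (-0.20)²
  = (2.681)² · (0.2500 + 0.2100) / 0.0400
  = 7.1878 · 0.4600 / 0.0400
  = 82.66
Round up → n = 83 per group.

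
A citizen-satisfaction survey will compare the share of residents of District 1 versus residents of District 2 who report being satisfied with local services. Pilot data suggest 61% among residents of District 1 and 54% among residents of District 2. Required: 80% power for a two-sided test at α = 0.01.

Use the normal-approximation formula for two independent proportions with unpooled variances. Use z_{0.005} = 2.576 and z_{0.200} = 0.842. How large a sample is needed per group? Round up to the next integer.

n = 1160 per group

n = (z_{α/2} + z_β)² · [p₁(1−p₁) + p₂(1−p₂)] / (p₁ − p₂)²
  = (2.576 + 0.842)² · (0.61·0.39 + 0.54·0.46) / (0.07)²
  = (3.418)² · (0.2379 + 0.2484) / 0.0049
  = 11.6827 · 0.4863 / 0.0049
  = 1159.45
Round up → n = 1160 per group.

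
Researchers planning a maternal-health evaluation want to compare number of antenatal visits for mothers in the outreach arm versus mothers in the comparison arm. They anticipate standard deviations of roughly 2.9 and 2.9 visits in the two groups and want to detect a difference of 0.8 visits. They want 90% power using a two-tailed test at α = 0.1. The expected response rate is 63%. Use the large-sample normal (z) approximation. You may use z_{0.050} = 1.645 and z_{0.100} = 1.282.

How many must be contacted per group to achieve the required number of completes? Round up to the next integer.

n = (z_{α/2} + z_β)² · (σ₁² + σ₂²) / δ²
  = (1.645 + 1.282)² · (2.9² + 2.9² = 16.82) / 0.8²
  = 8.5673 · 16.82 / 0.64
  = 225.16
Adjust for 63% response: 225.16 / 0.63 = 357.40.
Round up → n = 358 per group.

n = 358 per group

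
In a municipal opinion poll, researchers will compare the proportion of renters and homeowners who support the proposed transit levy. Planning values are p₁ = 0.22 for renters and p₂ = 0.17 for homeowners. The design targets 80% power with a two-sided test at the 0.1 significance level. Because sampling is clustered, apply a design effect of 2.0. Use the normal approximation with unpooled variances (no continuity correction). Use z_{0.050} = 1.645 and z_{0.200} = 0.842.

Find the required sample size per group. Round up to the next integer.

n = 1548 per group

n = (z_{α/2} + z_β)² · [p₁(1−p₁) + p₂(1−p₂)] / (p₁ − p₂)²
  = (1.645 + 0.842)² · (0.22·0.78 + 0.17·0.83) / (0.05)²
  = (2.487)² · (0.1716 + 0.1411) / 0.0025
  = 6.1852 · 0.3127 / 0.0025
  = 773.64
Design effect: 2.0 × 773.64 = 1547.28.
Round up → n = 1548 per group.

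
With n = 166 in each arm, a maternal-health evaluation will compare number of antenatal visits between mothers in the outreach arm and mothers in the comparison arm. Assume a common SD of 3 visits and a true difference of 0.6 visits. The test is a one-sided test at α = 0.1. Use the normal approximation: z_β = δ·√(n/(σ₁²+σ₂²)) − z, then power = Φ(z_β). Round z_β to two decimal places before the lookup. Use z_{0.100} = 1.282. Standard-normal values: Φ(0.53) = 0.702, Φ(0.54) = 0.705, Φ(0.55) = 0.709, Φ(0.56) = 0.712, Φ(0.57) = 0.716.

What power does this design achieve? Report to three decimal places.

Power ≈ 0.705

z_β = δ·√(n/(σ₁²+σ₂²)) − z_α
    = 0.6 · √(166/18) − 1.282
    = 0.6 · 3.03681 − 1.282
    = 1.8221 − 1.282 = 0.5401 → 0.54
Power = Φ(0.54) = 0.705.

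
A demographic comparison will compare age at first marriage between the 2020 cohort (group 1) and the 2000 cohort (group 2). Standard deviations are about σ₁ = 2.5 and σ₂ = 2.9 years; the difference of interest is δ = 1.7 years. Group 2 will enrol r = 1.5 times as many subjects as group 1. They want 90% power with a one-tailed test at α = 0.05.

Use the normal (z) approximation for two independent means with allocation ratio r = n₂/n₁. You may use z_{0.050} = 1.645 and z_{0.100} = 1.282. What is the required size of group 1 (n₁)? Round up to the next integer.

n₁ = (z_α + z_β)² · (σ₁² + σ₂²/r) / δ²
   = (1.645 + 1.282)² · (2.5² + 2.9²/1.5) / 1.7²
   = 8.5673 · (6.25 + 5.6067) / 2.89
   = 8.5673 · 11.8567 / 2.89
   = 35.15
Round up → n₁ = 36; n₂ = r·n₁ = 1.5 × 36 = 54.

n₁ = 36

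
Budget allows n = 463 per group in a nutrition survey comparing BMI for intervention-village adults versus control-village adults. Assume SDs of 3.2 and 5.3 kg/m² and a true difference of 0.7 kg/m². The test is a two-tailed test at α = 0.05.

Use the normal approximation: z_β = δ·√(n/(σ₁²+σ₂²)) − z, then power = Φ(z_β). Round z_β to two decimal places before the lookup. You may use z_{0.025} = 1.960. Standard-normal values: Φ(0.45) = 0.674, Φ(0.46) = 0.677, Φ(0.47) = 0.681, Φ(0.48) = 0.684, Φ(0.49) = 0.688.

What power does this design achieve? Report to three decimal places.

z_β = δ·√(n/(σ₁²+σ₂²)) − z_{α/2}
    = 0.7 · √(463/38.33) − 1.960
    = 0.7 · 3.47553 − 1.960
    = 2.4329 − 1.960 = 0.4729 → 0.47
Power = Φ(0.47) = 0.681.

Power ≈ 0.681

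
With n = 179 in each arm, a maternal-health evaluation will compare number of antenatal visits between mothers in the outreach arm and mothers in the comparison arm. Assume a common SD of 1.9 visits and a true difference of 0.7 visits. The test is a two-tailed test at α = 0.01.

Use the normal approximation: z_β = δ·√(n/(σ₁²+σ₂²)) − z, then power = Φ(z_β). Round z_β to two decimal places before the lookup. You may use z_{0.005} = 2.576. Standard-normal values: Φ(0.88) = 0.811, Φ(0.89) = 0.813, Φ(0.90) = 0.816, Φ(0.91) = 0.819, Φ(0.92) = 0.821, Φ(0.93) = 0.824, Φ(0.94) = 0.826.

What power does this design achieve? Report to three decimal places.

Power ≈ 0.819

z_β = δ·√(n/(σ₁²+σ₂²)) − z_{α/2}
    = 0.7 · √(179/7.22) − 2.576
    = 0.7 · 4.97918 − 2.576
    = 3.4854 − 2.576 = 0.9094 → 0.91
Power = Φ(0.91) = 0.819.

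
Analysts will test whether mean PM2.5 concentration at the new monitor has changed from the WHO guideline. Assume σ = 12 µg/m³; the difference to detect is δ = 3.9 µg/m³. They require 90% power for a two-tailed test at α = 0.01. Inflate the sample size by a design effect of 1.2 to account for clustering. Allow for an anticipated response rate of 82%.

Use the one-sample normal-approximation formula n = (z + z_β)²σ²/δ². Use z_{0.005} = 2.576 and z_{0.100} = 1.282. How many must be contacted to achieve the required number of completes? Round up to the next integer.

n = 207

n = (z_{α/2} + z_β)² · σ² / δ²
  = (2.576 + 1.282)² · 12² / 3.9²
  = 14.8842 · 144 / 15.21
  = 140.92
Design effect: 1.2 × 140.92 = 169.10.
Adjust for 82% response: 169.10 / 0.82 = 206.22.
Round up → n = 207.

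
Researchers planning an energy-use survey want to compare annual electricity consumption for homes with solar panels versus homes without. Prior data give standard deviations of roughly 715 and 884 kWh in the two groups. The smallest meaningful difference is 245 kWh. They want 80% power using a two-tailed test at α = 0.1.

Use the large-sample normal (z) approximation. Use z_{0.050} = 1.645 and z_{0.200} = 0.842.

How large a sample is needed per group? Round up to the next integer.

n = 134 per group

n = (z_{α/2} + z_β)² · (σ₁² + σ₂²) / δ²
  = (1.645 + 0.842)² · (715² + 884² = 1292681) / 245²
  = 6.1852 · 1292681 / 60025
  = 133.20
Round up → n = 134 per group.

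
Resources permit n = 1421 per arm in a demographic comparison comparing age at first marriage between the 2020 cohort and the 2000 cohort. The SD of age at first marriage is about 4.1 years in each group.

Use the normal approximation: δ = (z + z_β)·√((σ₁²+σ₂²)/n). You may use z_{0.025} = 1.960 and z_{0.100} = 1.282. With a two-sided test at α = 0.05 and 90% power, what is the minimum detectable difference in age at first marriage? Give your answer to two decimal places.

Minimum detectable difference ≈ 0.50 years

δ = (z_{α/2} + z_β) · √((σ₁²+σ₂²)/n)
  = (1.960 + 1.282) · √(33.62/1421)
  = 3.242 · √0.02366
  = 3.242 · 0.1538
  = 0.4987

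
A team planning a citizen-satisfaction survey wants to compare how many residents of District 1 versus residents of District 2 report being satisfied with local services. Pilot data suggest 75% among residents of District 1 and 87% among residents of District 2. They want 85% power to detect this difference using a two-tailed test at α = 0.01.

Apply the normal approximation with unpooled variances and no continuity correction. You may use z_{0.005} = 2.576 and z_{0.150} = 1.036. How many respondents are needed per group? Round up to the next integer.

n = (z_{α/2} + z_β)² · [p₁(1−p₁) + p₂(1−p₂)] / (p₁ − p₂)²
  = (2.576 + 1.036)² · (0.75·0.25 + 0.87·0.13) / (-0.12)²
  = (3.612)² · (0.1875 + 0.1131) / 0.0144
  = 13.0465 · 0.3006 / 0.0144
  = 272.35
Round up → n = 273 per group.

n = 273 per group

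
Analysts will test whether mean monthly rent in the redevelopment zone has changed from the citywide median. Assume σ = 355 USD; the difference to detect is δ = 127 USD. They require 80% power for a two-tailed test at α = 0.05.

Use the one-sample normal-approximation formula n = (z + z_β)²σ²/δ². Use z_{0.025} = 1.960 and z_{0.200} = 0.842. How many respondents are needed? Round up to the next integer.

n = 62

n = (z_{α/2} + z_β)² · σ² / δ²
  = (1.960 + 0.842)² · 355² / 127²
  = 7.8512 · 126025 / 16129
  = 61.35
Round up → n = 62.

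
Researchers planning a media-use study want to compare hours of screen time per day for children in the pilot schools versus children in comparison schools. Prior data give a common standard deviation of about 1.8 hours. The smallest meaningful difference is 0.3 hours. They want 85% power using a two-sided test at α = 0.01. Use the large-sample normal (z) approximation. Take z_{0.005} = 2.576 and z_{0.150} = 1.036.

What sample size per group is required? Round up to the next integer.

n = (z_{α/2} + z_β)² · (σ₁² + σ₂²) / δ²
  = (2.576 + 1.036)² · (2·1.8² = 6.48) / 0.3²
  = 13.0465 · 6.48 / 0.09
  = 939.35
Round up → n = 940 per group.

n = 940 per group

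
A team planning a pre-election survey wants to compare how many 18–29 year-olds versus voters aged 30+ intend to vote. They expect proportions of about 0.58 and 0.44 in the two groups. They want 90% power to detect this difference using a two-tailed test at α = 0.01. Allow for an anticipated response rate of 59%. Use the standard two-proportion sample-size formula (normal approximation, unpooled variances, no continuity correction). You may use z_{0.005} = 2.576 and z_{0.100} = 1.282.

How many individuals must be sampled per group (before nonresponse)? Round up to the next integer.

n = (z_{α/2} + z_β)² · [p₁(1−p₁) + p₂(1−p₂)] / (p₁ − p₂)²
  = (2.576 + 1.282)² · (0.58·0.42 + 0.44·0.56) / (0.14)²
  = (3.858)² · (0.2436 + 0.2464) / 0.0196
  = 14.8842 · 0.4900 / 0.0196
  = 372.10
Adjust for 59% response: 372.10 / 0.59 = 630.68.
Round up → n = 631 per group.

n = 631 per group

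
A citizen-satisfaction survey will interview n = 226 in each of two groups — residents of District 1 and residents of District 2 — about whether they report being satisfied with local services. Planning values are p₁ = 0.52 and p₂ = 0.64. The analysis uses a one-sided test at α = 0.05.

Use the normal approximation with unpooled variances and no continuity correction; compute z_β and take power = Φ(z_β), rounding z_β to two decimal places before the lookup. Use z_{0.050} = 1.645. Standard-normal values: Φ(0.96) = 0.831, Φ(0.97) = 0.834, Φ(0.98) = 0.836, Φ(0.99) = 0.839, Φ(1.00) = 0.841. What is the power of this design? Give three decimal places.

z_β = |p₁−p₂|·√(n/[p₁q₁+p₂q₂]) − z_α
    = 0.12 · √(226/0.4800) − 1.645
    = 0.12 · 21.6987 − 1.645
    = 2.6038 − 1.645 = 0.9588 → 0.96
Power = Φ(0.96) = 0.831.

Power ≈ 0.831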